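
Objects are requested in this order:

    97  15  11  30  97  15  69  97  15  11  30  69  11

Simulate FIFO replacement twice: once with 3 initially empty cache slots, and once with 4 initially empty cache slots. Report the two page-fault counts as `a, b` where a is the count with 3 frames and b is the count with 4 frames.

9, 10

3 frames: F F F F F F F . . F F . . → 9 faults.
4 frames: F F F F . . F F F F F F . → 10 faults.
10 > 9: adding a frame increased faults — Belady's anomaly.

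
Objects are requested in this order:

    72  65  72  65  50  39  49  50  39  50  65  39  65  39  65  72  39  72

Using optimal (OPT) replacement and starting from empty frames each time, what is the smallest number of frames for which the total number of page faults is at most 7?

f=1: 18 faults
f=2: 8 faults
f=3: 7 faults
f=4: 6 faults
f=5: 5 faults
Smallest f with faults ≤ 7 is 3.

3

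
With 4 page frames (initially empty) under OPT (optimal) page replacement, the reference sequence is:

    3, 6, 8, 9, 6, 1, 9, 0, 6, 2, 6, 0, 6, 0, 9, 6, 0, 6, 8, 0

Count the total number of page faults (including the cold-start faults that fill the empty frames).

3: miss, frames (3)
6: miss, frames (3 6)
8: miss, frames (3 6 8)
9: miss, frames (3 6 8 9)
6: hit
1: miss, evict 3, frames (6 8 9 1)
9: hit
0: miss, evict 1, frames (6 8 9 0)
6: hit
2: miss, evict 8, frames (6 9 0 2)
6: hit
0: hit
6: hit
0: hit
9: hit
6: hit
0: hit
6: hit
8: miss, evict 2, frames (6 9 0 8)
0: hit
Page faults: 8.

8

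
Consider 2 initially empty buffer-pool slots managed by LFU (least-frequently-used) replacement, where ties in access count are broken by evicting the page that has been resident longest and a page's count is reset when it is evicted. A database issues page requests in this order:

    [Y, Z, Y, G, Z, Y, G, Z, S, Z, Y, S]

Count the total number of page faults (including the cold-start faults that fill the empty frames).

Y: fault, frames {Y}
Z: fault, frames {Y,Z}
Y: hit
G: fault, evict Z, frames {Y,G}
Z: fault, evict G, frames {Y,Z}
Y: hit
G: fault, evict Z, frames {Y,G}
Z: fault, evict G, frames {Y,Z}
S: fault, evict Z, frames {Y,S}
Z: fault, evict S, frames {Y,Z}
Y: hit
S: fault, evict Z, frames {Y,S}
Page faults: 9.

9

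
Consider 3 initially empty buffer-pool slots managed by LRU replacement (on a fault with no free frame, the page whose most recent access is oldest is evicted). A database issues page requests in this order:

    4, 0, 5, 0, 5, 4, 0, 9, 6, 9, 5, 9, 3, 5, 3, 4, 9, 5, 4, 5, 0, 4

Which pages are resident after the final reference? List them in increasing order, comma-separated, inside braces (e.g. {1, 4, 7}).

{0, 4, 5}

4 -> miss, frames [4]
0 -> miss, frames [4, 0]
5 -> miss, frames [4, 0, 5]
0 -> hit
5 -> hit
4 -> hit
0 -> hit
9 -> miss, evict 5, frames [4, 0, 9]
6 -> miss, evict 4, frames [0, 9, 6]
9 -> hit
5 -> miss, evict 0, frames [6, 9, 5]
9 -> hit
3 -> miss, evict 6, frames [5, 9, 3]
5 -> hit
3 -> hit
4 -> miss, evict 9, frames [5, 3, 4]
9 -> miss, evict 5, frames [3, 4, 9]
5 -> miss, evict 3, frames [4, 9, 5]
4 -> hit
5 -> hit
0 -> miss, evict 9, frames [4, 5, 0]
4 -> hit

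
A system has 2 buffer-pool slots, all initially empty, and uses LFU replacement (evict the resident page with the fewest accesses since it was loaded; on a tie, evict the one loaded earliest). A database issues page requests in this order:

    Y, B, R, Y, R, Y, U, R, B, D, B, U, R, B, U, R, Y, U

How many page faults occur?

15

Y → miss, frames {Y}
B → miss, frames {Y,B}
R → miss, evict Y, frames {B,R}
Y → miss, evict B, frames {R,Y}
R → hit
Y → hit
U → miss, evict R, frames {Y,U}
R → miss, evict U, frames {Y,R}
B → miss, evict R, frames {Y,B}
D → miss, evict B, frames {Y,D}
B → miss, evict D, frames {Y,B}
U → miss, evict B, frames {Y,U}
R → miss, evict U, frames {Y,R}
B → miss, evict R, frames {Y,B}
U → miss, evict B, frames {Y,U}
R → miss, evict U, frames {Y,R}
Y → hit
U → miss, evict R, frames {Y,U}
Page faults: 15.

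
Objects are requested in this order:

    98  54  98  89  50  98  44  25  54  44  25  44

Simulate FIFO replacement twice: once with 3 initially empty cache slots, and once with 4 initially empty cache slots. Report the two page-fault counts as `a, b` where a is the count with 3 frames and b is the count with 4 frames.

8, 7

3 frames: F F . F F F F F F . . . → 8 faults.
4 frames: F F . F F . F F F . . . → 7 faults.
7 < 8: adding a frame reduced faults, as is typical.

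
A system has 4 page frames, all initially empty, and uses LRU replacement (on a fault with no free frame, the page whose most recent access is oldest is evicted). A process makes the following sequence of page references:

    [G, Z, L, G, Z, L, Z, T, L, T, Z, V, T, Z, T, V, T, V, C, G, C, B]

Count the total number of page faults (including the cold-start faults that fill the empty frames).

8

G -> miss, frames (G)
Z -> miss, frames (G Z)
L -> miss, frames (G Z L)
G -> hit
Z -> hit
L -> hit
Z -> hit
T -> miss, frames (G L Z T)
L -> hit
T -> hit
Z -> hit
V -> miss, evict G, frames (L T Z V)
T -> hit
Z -> hit
T -> hit
V -> hit
T -> hit
V -> hit
C -> miss, evict L, frames (Z T V C)
G -> miss, evict Z, frames (T V C G)
C -> hit
B -> miss, evict T, frames (V G C B)
Page faults: 8.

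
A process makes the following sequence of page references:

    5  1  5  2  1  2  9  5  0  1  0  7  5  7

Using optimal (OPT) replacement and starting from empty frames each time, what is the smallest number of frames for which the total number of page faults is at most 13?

2

f=1: 14 faults
f=2: 8 faults
f=3: 6 faults
f=4: 6 faults
f=5: 6 faults
f=6: 6 faults
Smallest f with faults ≤ 13 is 2.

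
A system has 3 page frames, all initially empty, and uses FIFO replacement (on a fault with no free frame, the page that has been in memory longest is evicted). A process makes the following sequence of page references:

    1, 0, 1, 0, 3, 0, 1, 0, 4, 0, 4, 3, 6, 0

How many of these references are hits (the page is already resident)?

8

1 → miss, frames [1]
0 → miss, frames [1, 0]
1 → hit
0 → hit
3 → miss, frames [1, 0, 3]
0 → hit
1 → hit
0 → hit
4 → miss, evict 1, frames [0, 3, 4]
0 → hit
4 → hit
3 → hit
6 → miss, evict 0, frames [3, 4, 6]
0 → miss, evict 3, frames [4, 6, 0]
Hits: 8.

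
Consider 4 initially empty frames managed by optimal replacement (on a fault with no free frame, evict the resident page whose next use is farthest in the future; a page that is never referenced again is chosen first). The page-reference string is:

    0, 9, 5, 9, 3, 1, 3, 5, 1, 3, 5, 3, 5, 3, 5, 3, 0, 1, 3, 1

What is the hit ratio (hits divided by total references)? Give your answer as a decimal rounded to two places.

0 → miss, frames {0}
9 → miss, frames {0,9}
5 → miss, frames {0,9,5}
9 → hit
3 → miss, frames {0,9,5,3}
1 → miss, evict 9, frames {0,5,3,1}
3 → hit
5 → hit
1 → hit
3 → hit
5 → hit
3 → hit
5 → hit
3 → hit
5 → hit
3 → hit
0 → hit
1 → hit
3 → hit
1 → hit
Hits: 15 of 20 references → 15/20 = 0.7500.

0.75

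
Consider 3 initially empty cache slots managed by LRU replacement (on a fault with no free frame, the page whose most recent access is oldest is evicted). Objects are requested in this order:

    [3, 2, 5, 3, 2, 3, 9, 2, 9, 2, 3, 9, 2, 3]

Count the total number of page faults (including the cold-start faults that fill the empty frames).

4

3: fault, frames {3}
2: fault, frames {3,2}
5: fault, frames {3,2,5}
3: hit
2: hit
3: hit
9: fault, evict 5, frames {2,3,9}
2: hit
9: hit
2: hit
3: hit
9: hit
2: hit
3: hit
Page faults: 4.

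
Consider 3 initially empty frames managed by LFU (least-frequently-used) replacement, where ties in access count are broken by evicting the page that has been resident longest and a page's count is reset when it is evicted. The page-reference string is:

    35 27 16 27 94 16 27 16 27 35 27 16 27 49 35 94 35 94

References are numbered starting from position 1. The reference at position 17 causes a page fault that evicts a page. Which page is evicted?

pos 1: 35 -> miss, frames (35)
pos 2: 27 -> miss, frames (35 27)
pos 3: 16 -> miss, frames (35 27 16)
pos 4: 27 -> hit
pos 5: 94 -> miss, evict 35, frames (27 16 94)
pos 6: 16 -> hit
pos 7: 27 -> hit
pos 8: 16 -> hit
pos 9: 27 -> hit
pos 10: 35 -> miss, evict 94, frames (27 16 35)
pos 11: 27 -> hit
pos 12: 16 -> hit
pos 13: 27 -> hit
pos 14: 49 -> miss, evict 35, frames (27 16 49)
pos 15: 35 -> miss, evict 49, frames (27 16 35)
pos 16: 94 -> miss, evict 35, frames (27 16 94)
pos 17: 35 -> miss, evict 94, frames (27 16 35)
At position 17, page 94 is evicted.

94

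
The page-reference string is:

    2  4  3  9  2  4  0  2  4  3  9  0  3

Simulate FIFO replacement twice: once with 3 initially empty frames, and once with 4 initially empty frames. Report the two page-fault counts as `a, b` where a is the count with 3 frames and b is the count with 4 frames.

3 frames: F F F F F F F . . F F . . → 9 faults.
4 frames: F F F F . . F F F F F F . → 10 faults.
10 > 9: adding a frame increased faults — Belady's anomaly.

9, 10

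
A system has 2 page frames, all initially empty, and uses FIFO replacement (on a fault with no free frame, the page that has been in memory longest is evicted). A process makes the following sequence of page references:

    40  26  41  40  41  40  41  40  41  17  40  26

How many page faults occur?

40 → fault, frames [40]
26 → fault, frames [40, 26]
41 → fault, evict 40, frames [26, 41]
40 → fault, evict 26, frames [41, 40]
41 → hit
40 → hit
41 → hit
40 → hit
41 → hit
17 → fault, evict 41, frames [40, 17]
40 → hit
26 → fault, evict 40, frames [17, 26]
Page faults: 6.

6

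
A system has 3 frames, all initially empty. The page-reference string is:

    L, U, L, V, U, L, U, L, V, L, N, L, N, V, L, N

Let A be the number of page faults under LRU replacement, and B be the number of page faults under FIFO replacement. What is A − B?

-1

Under LRU: F F . F . . . . . . F . . . . . → 4 faults.
Under FIFO: F F . F . . . . . . F F . . . . → 5 faults.
A − B = 4 − 5 = -1.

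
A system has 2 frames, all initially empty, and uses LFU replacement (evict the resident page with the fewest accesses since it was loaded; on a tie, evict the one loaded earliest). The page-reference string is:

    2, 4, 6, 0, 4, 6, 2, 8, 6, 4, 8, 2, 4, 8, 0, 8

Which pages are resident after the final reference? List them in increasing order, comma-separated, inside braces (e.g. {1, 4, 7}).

2 -> fault, frames (2)
4 -> fault, frames (2 4)
6 -> fault, evict 2, frames (4 6)
0 -> fault, evict 4, frames (6 0)
4 -> fault, evict 6, frames (0 4)
6 -> fault, evict 0, frames (4 6)
2 -> fault, evict 4, frames (6 2)
8 -> fault, evict 6, frames (2 8)
6 -> fault, evict 2, frames (8 6)
4 -> fault, evict 8, frames (6 4)
8 -> fault, evict 6, frames (4 8)
2 -> fault, evict 4, frames (8 2)
4 -> fault, evict 8, frames (2 4)
8 -> fault, evict 2, frames (4 8)
0 -> fault, evict 4, frames (8 0)
8 -> hit

{0, 8}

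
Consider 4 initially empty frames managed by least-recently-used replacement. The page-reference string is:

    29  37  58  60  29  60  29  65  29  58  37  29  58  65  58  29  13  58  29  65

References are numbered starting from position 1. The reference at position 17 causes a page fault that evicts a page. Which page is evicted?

pos 1: 29: fault, frames (29)
pos 2: 37: fault, frames (29 37)
pos 3: 58: fault, frames (29 37 58)
pos 4: 60: fault, frames (29 37 58 60)
pos 5: 29: hit
pos 6: 60: hit
pos 7: 29: hit
pos 8: 65: fault, evict 37, frames (58 60 29 65)
pos 9: 29: hit
pos 10: 58: hit
pos 11: 37: fault, evict 60, frames (65 29 58 37)
pos 12: 29: hit
pos 13: 58: hit
pos 14: 65: hit
pos 15: 58: hit
pos 16: 29: hit
pos 17: 13: fault, evict 37, frames (65 58 29 13)
At position 17, page 37 is evicted.

37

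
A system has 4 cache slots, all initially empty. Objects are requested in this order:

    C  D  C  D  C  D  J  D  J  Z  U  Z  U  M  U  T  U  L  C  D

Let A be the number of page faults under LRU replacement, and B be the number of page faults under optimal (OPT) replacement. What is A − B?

Under LRU: F F . . . . F . . F F . . F . F . F F F → 10 faults.
Under OPT: F F . . . . F . . F F . . F . F . F . . → 8 faults.
A − B = 10 − 8 = 2.

2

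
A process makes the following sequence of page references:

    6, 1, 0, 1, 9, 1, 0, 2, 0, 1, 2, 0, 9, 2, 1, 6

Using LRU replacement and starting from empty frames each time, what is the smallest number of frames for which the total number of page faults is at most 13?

f=1: 16 faults
f=2: 13 faults
f=3: 8 faults
f=4: 6 faults
f=5: 5 faults
Smallest f with faults ≤ 13 is 2.

2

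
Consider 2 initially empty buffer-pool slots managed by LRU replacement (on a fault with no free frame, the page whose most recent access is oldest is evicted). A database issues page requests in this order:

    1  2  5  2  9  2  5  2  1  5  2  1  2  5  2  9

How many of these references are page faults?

1 → miss, frames (1)
2 → miss, frames (1 2)
5 → miss, evict 1, frames (2 5)
2 → hit
9 → miss, evict 5, frames (2 9)
2 → hit
5 → miss, evict 9, frames (2 5)
2 → hit
1 → miss, evict 5, frames (2 1)
5 → miss, evict 2, frames (1 5)
2 → miss, evict 1, frames (5 2)
1 → miss, evict 5, frames (2 1)
2 → hit
5 → miss, evict 1, frames (2 5)
2 → hit
9 → miss, evict 5, frames (2 9)
Page faults: 11.

11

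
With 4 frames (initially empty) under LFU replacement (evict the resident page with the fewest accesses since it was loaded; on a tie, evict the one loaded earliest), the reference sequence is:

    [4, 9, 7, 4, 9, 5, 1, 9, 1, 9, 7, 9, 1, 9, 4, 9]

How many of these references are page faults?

4 -> fault, frames (4)
9 -> fault, frames (4 9)
7 -> fault, frames (4 9 7)
4 -> hit
9 -> hit
5 -> fault, frames (4 9 7 5)
1 -> fault, evict 7, frames (4 9 5 1)
9 -> hit
1 -> hit
9 -> hit
7 -> fault, evict 5, frames (4 9 1 7)
9 -> hit
1 -> hit
9 -> hit
4 -> hit
9 -> hit
Page faults: 6.

6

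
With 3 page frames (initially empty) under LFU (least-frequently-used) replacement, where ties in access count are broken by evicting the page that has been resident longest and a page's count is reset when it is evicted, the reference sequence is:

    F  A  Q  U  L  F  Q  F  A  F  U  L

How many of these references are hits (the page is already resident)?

F -> fault, frames (F)
A -> fault, frames (F A)
Q -> fault, frames (F A Q)
U -> fault, evict F, frames (A Q U)
L -> fault, evict A, frames (Q U L)
F -> fault, evict Q, frames (U L F)
Q -> fault, evict U, frames (L F Q)
F -> hit
A -> fault, evict L, frames (F Q A)
F -> hit
U -> fault, evict Q, frames (F A U)
L -> fault, evict A, frames (F U L)
Hits: 2.

2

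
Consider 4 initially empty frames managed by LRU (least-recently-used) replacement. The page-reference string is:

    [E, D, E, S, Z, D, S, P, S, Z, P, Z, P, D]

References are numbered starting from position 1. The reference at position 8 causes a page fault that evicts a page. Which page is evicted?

E

pos 1: E → miss, frames [E]
pos 2: D → miss, frames [E, D]
pos 3: E → hit
pos 4: S → miss, frames [D, E, S]
pos 5: Z → miss, frames [D, E, S, Z]
pos 6: D → hit
pos 7: S → hit
pos 8: P → miss, evict E, frames [Z, D, S, P]
At position 8, page E is evicted.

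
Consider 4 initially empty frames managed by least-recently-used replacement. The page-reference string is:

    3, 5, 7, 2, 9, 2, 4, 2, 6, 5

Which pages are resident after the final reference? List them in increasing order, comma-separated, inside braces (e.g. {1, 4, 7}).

{2, 4, 5, 6}

3 → fault, frames (3)
5 → fault, frames (3 5)
7 → fault, frames (3 5 7)
2 → fault, frames (3 5 7 2)
9 → fault, evict 3, frames (5 7 2 9)
2 → hit
4 → fault, evict 5, frames (7 9 2 4)
2 → hit
6 → fault, evict 7, frames (9 4 2 6)
5 → fault, evict 9, frames (4 2 6 5)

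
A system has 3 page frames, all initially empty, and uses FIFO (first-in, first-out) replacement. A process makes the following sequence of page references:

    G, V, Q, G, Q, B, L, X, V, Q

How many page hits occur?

G: fault, frames [G]
V: fault, frames [G, V]
Q: fault, frames [G, V, Q]
G: hit
Q: hit
B: fault, evict G, frames [V, Q, B]
L: fault, evict V, frames [Q, B, L]
X: fault, evict Q, frames [B, L, X]
V: fault, evict B, frames [L, X, V]
Q: fault, evict L, frames [X, V, Q]
Hits: 2.

2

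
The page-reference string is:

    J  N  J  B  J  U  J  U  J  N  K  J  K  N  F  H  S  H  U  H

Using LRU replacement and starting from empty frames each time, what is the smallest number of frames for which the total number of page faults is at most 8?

7

f=1: 20 faults
f=2: 12 faults
f=3: 10 faults
f=4: 9 faults
f=5: 9 faults
f=6: 9 faults
f=7: 8 faults
f=8: 8 faults
Smallest f with faults ≤ 8 is 7.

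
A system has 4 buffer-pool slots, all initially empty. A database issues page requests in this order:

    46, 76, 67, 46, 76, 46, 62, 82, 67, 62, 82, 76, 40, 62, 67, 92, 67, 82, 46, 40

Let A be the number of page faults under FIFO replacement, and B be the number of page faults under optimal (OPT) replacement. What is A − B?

Under FIFO: F F F . . . F F . . . . F . . F F . F . → 9 faults.
Under OPT: F F F . . . F F . . . . F . . F . . F . → 8 faults.
A − B = 9 − 8 = 1.

1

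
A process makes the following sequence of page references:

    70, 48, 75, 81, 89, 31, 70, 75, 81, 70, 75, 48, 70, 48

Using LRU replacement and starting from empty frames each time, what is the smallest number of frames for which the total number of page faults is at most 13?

2

f=1: 14 faults
f=2: 13 faults
f=3: 10 faults
f=4: 10 faults
f=5: 8 faults
f=6: 6 faults
Smallest f with faults ≤ 13 is 2.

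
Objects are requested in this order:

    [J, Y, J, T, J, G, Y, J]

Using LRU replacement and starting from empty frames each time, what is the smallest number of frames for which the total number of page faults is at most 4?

f=1: 8 faults
f=2: 6 faults
f=3: 5 faults
f=4: 4 faults
Smallest f with faults ≤ 4 is 4.

4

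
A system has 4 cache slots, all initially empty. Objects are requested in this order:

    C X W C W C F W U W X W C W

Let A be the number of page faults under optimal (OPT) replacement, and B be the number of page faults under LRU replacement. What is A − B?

Under OPT: F F F . . . F . F . . . . . → 5 faults.
Under LRU: F F F . . . F . F . F . F . → 7 faults.
A − B = 5 − 7 = -2.

-2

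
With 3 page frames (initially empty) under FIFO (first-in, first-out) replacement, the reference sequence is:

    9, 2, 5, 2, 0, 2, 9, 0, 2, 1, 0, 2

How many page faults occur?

8

9: miss, frames {9}
2: miss, frames {9,2}
5: miss, frames {9,2,5}
2: hit
0: miss, evict 9, frames {2,5,0}
2: hit
9: miss, evict 2, frames {5,0,9}
0: hit
2: miss, evict 5, frames {0,9,2}
1: miss, evict 0, frames {9,2,1}
0: miss, evict 9, frames {2,1,0}
2: hit
Page faults: 8.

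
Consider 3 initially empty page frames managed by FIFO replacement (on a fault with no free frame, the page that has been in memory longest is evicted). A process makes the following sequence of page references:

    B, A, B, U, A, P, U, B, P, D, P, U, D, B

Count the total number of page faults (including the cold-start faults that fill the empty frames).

7

B -> fault, frames [B]
A -> fault, frames [B, A]
B -> hit
U -> fault, frames [B, A, U]
A -> hit
P -> fault, evict B, frames [A, U, P]
U -> hit
B -> fault, evict A, frames [U, P, B]
P -> hit
D -> fault, evict U, frames [P, B, D]
P -> hit
U -> fault, evict P, frames [B, D, U]
D -> hit
B -> hit
Page faults: 7.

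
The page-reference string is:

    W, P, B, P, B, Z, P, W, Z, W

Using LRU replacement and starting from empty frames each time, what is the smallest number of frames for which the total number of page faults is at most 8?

2

f=1: 10 faults
f=2: 7 faults
f=3: 5 faults
f=4: 4 faults
Smallest f with faults ≤ 8 is 2.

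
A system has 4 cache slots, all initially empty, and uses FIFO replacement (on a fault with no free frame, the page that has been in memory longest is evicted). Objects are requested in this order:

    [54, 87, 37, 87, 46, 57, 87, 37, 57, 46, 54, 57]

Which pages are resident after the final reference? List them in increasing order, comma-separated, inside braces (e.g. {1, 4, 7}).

{37, 46, 54, 57}

54 → miss, frames {54}
87 → miss, frames {54,87}
37 → miss, frames {54,87,37}
87 → hit
46 → miss, frames {54,87,37,46}
57 → miss, evict 54, frames {87,37,46,57}
87 → hit
37 → hit
57 → hit
46 → hit
54 → miss, evict 87, frames {37,46,57,54}
57 → hit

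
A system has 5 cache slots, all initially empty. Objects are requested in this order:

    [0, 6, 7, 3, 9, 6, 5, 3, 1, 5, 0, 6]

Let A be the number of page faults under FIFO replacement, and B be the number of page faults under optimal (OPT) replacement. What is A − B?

2

Under FIFO: F F F F F . F . F . F F → 9 faults.
Under OPT: F F F F F . F . F . . . → 7 faults.
A − B = 9 − 7 = 2.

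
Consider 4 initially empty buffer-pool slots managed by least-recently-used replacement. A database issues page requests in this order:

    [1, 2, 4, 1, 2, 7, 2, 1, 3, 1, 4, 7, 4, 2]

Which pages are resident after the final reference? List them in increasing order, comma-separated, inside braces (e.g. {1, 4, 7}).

1 -> miss, frames (1)
2 -> miss, frames (1 2)
4 -> miss, frames (1 2 4)
1 -> hit
2 -> hit
7 -> miss, frames (4 1 2 7)
2 -> hit
1 -> hit
3 -> miss, evict 4, frames (7 2 1 3)
1 -> hit
4 -> miss, evict 7, frames (2 3 1 4)
7 -> miss, evict 2, frames (3 1 4 7)
4 -> hit
2 -> miss, evict 3, frames (1 7 4 2)

{1, 2, 4, 7}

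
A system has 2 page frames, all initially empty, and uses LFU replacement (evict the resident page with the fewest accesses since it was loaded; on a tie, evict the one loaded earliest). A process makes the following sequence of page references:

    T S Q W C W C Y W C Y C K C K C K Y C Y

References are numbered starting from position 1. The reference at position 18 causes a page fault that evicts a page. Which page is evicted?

pos 1: T: miss, frames [T]
pos 2: S: miss, frames [T, S]
pos 3: Q: miss, evict T, frames [S, Q]
pos 4: W: miss, evict S, frames [Q, W]
pos 5: C: miss, evict Q, frames [W, C]
pos 6: W: hit
pos 7: C: hit
pos 8: Y: miss, evict W, frames [C, Y]
pos 9: W: miss, evict Y, frames [C, W]
pos 10: C: hit
pos 11: Y: miss, evict W, frames [C, Y]
pos 12: C: hit
pos 13: K: miss, evict Y, frames [C, K]
pos 14: C: hit
pos 15: K: hit
pos 16: C: hit
pos 17: K: hit
pos 18: Y: miss, evict K, frames [C, Y]
At position 18, page K is evicted.

K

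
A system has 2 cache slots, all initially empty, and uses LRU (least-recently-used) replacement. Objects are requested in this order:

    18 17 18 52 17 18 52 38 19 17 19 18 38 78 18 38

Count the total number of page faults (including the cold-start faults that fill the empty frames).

14

18: fault, frames [18]
17: fault, frames [18, 17]
18: hit
52: fault, evict 17, frames [18, 52]
17: fault, evict 18, frames [52, 17]
18: fault, evict 52, frames [17, 18]
52: fault, evict 17, frames [18, 52]
38: fault, evict 18, frames [52, 38]
19: fault, evict 52, frames [38, 19]
17: fault, evict 38, frames [19, 17]
19: hit
18: fault, evict 17, frames [19, 18]
38: fault, evict 19, frames [18, 38]
78: fault, evict 18, frames [38, 78]
18: fault, evict 38, frames [78, 18]
38: fault, evict 78, frames [18, 38]
Page faults: 14.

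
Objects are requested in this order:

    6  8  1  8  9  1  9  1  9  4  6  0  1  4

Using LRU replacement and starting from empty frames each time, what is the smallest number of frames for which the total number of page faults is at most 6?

5

f=1: 14 faults
f=2: 10 faults
f=3: 9 faults
f=4: 8 faults
f=5: 6 faults
f=6: 6 faults
Smallest f with faults ≤ 6 is 5.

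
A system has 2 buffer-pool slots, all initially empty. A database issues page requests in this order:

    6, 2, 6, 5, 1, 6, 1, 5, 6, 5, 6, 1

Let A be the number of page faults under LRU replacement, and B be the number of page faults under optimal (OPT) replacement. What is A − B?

2

Under LRU: F F . F F F . F F . . F → 8 faults.
Under OPT: F F . F F . . F . . . F → 6 faults.
A − B = 8 − 6 = 2.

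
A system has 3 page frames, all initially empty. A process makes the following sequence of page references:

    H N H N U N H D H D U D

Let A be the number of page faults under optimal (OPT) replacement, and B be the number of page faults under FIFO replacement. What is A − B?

-1

Under OPT: F F . . F . . F . . . . → 4 faults.
Under FIFO: F F . . F . . F F . . . → 5 faults.
A − B = 4 − 5 = -1.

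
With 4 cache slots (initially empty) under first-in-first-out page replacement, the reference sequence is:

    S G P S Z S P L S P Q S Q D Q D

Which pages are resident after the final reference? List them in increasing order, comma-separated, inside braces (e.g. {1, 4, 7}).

S: fault, frames {S}
G: fault, frames {S,G}
P: fault, frames {S,G,P}
S: hit
Z: fault, frames {S,G,P,Z}
S: hit
P: hit
L: fault, evict S, frames {G,P,Z,L}
S: fault, evict G, frames {P,Z,L,S}
P: hit
Q: fault, evict P, frames {Z,L,S,Q}
S: hit
Q: hit
D: fault, evict Z, frames {L,S,Q,D}
Q: hit
D: hit

{D, L, Q, S}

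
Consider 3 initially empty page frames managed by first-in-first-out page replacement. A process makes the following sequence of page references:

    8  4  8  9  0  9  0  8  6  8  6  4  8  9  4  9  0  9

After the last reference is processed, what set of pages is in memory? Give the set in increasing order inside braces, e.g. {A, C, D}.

8 → miss, frames (8)
4 → miss, frames (8 4)
8 → hit
9 → miss, frames (8 4 9)
0 → miss, evict 8, frames (4 9 0)
9 → hit
0 → hit
8 → miss, evict 4, frames (9 0 8)
6 → miss, evict 9, frames (0 8 6)
8 → hit
6 → hit
4 → miss, evict 0, frames (8 6 4)
8 → hit
9 → miss, evict 8, frames (6 4 9)
4 → hit
9 → hit
0 → miss, evict 6, frames (4 9 0)
9 → hit

{0, 4, 9}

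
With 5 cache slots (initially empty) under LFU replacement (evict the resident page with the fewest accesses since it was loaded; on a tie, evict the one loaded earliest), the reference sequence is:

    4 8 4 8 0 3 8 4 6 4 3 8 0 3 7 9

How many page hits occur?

9

4: miss, frames {4}
8: miss, frames {4,8}
4: hit
8: hit
0: miss, frames {4,8,0}
3: miss, frames {4,8,0,3}
8: hit
4: hit
6: miss, frames {4,8,0,3,6}
4: hit
3: hit
8: hit
0: hit
3: hit
7: miss, evict 6, frames {4,8,0,3,7}
9: miss, evict 7, frames {4,8,0,3,9}
Hits: 9.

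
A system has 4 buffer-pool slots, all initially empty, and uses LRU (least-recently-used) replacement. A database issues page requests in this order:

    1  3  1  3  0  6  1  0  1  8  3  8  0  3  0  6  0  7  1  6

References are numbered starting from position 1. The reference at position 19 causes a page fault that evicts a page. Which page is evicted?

3

pos 1: 1 -> fault, frames (1)
pos 2: 3 -> fault, frames (1 3)
pos 3: 1 -> hit
pos 4: 3 -> hit
pos 5: 0 -> fault, frames (1 3 0)
pos 6: 6 -> fault, frames (1 3 0 6)
pos 7: 1 -> hit
pos 8: 0 -> hit
pos 9: 1 -> hit
pos 10: 8 -> fault, evict 3, frames (6 0 1 8)
pos 11: 3 -> fault, evict 6, frames (0 1 8 3)
pos 12: 8 -> hit
pos 13: 0 -> hit
pos 14: 3 -> hit
pos 15: 0 -> hit
pos 16: 6 -> fault, evict 1, frames (8 3 0 6)
pos 17: 0 -> hit
pos 18: 7 -> fault, evict 8, frames (3 6 0 7)
pos 19: 1 -> fault, evict 3, frames (6 0 7 1)
At position 19, page 3 is evicted.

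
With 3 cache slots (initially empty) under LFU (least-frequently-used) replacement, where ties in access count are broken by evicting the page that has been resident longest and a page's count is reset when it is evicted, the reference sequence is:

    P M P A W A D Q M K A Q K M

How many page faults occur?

11

P -> fault, frames (P)
M -> fault, frames (P M)
P -> hit
A -> fault, frames (P M A)
W -> fault, evict M, frames (P A W)
A -> hit
D -> fault, evict W, frames (P A D)
Q -> fault, evict D, frames (P A Q)
M -> fault, evict Q, frames (P A M)
K -> fault, evict M, frames (P A K)
A -> hit
Q -> fault, evict K, frames (P A Q)
K -> fault, evict Q, frames (P A K)
M -> fault, evict K, frames (P A M)
Page faults: 11.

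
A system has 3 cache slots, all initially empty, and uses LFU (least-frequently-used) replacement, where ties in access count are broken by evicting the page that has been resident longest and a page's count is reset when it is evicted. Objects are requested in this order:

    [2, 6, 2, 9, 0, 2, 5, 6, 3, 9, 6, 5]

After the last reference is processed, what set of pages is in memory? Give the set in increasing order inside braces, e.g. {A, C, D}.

2 → fault, frames (2)
6 → fault, frames (2 6)
2 → hit
9 → fault, frames (2 6 9)
0 → fault, evict 6, frames (2 9 0)
2 → hit
5 → fault, evict 9, frames (2 0 5)
6 → fault, evict 0, frames (2 5 6)
3 → fault, evict 5, frames (2 6 3)
9 → fault, evict 6, frames (2 3 9)
6 → fault, evict 3, frames (2 9 6)
5 → fault, evict 9, frames (2 6 5)

{2, 5, 6}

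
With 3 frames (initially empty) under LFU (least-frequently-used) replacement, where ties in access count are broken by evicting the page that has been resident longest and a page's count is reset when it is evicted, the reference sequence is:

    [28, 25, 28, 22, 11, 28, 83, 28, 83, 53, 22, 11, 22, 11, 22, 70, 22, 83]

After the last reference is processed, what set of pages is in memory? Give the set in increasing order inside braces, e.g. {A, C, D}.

{22, 28, 83}

28 → fault, frames [28]
25 → fault, frames [28, 25]
28 → hit
22 → fault, frames [28, 25, 22]
11 → fault, evict 25, frames [28, 22, 11]
28 → hit
83 → fault, evict 22, frames [28, 11, 83]
28 → hit
83 → hit
53 → fault, evict 11, frames [28, 83, 53]
22 → fault, evict 53, frames [28, 83, 22]
11 → fault, evict 22, frames [28, 83, 11]
22 → fault, evict 11, frames [28, 83, 22]
11 → fault, evict 22, frames [28, 83, 11]
22 → fault, evict 11, frames [28, 83, 22]
70 → fault, evict 22, frames [28, 83, 70]
22 → fault, evict 70, frames [28, 83, 22]
83 → hit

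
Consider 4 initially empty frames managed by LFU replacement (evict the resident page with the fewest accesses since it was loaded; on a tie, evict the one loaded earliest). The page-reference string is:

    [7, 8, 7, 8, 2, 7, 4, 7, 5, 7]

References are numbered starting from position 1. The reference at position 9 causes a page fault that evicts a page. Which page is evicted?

pos 1: 7 -> fault, frames (7)
pos 2: 8 -> fault, frames (7 8)
pos 3: 7 -> hit
pos 4: 8 -> hit
pos 5: 2 -> fault, frames (7 8 2)
pos 6: 7 -> hit
pos 7: 4 -> fault, frames (7 8 2 4)
pos 8: 7 -> hit
pos 9: 5 -> fault, evict 2, frames (7 8 4 5)
At position 9, page 2 is evicted.

2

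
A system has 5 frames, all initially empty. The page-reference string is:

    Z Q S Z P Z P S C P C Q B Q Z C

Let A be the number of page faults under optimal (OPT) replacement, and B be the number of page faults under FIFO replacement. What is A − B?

-1

Under OPT: F F F . F . . . F . . . F . . . → 6 faults.
Under FIFO: F F F . F . . . F . . . F . F . → 7 faults.
A − B = 6 − 7 = -1.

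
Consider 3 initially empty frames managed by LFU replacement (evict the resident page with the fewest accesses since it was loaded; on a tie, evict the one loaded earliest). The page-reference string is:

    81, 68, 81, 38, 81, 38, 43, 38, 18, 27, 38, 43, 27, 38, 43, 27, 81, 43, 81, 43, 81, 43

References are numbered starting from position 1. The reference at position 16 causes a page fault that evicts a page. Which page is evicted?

43

pos 1: 81: fault, frames (81)
pos 2: 68: fault, frames (81 68)
pos 3: 81: hit
pos 4: 38: fault, frames (81 68 38)
pos 5: 81: hit
pos 6: 38: hit
pos 7: 43: fault, evict 68, frames (81 38 43)
pos 8: 38: hit
pos 9: 18: fault, evict 43, frames (81 38 18)
pos 10: 27: fault, evict 18, frames (81 38 27)
pos 11: 38: hit
pos 12: 43: fault, evict 27, frames (81 38 43)
pos 13: 27: fault, evict 43, frames (81 38 27)
pos 14: 38: hit
pos 15: 43: fault, evict 27, frames (81 38 43)
pos 16: 27: fault, evict 43, frames (81 38 27)
At position 16, page 43 is evicted.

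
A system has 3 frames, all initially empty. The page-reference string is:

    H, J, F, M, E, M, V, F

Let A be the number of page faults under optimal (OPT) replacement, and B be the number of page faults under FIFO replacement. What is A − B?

Under OPT: F F F F F . F . → 6 faults.
Under FIFO: F F F F F . F F → 7 faults.
A − B = 6 − 7 = -1.

-1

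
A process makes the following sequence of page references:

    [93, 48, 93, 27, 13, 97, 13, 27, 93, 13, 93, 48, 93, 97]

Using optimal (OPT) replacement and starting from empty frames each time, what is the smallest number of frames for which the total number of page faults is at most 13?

2

f=1: 14 faults
f=2: 9 faults
f=3: 7 faults
f=4: 6 faults
f=5: 5 faults
Smallest f with faults ≤ 13 is 2.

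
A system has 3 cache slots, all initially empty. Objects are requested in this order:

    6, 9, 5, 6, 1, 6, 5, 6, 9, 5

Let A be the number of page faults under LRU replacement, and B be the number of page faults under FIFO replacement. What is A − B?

Under LRU: F F F . F . . . F . → 5 faults.
Under FIFO: F F F . F F . . F F → 7 faults.
A − B = 5 − 7 = -2.

-2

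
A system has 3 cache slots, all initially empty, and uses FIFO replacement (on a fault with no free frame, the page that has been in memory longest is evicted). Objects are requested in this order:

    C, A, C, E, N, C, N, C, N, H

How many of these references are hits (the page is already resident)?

4

C → miss, frames [C]
A → miss, frames [C, A]
C → hit
E → miss, frames [C, A, E]
N → miss, evict C, frames [A, E, N]
C → miss, evict A, frames [E, N, C]
N → hit
C → hit
N → hit
H → miss, evict E, frames [N, C, H]
Hits: 4.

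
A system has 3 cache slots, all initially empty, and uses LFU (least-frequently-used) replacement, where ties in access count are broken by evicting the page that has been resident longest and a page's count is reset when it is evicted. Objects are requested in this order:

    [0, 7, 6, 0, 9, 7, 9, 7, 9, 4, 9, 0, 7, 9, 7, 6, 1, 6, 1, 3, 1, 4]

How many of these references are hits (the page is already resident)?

8

0: fault, frames (0)
7: fault, frames (0 7)
6: fault, frames (0 7 6)
0: hit
9: fault, evict 7, frames (0 6 9)
7: fault, evict 6, frames (0 9 7)
9: hit
7: hit
9: hit
4: fault, evict 0, frames (9 7 4)
9: hit
0: fault, evict 4, frames (9 7 0)
7: hit
9: hit
7: hit
6: fault, evict 0, frames (9 7 6)
1: fault, evict 6, frames (9 7 1)
6: fault, evict 1, frames (9 7 6)
1: fault, evict 6, frames (9 7 1)
3: fault, evict 1, frames (9 7 3)
1: fault, evict 3, frames (9 7 1)
4: fault, evict 1, frames (9 7 4)
Hits: 8.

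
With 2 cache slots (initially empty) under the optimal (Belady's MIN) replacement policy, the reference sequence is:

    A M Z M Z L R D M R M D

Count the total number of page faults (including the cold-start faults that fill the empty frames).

A → fault, frames {A}
M → fault, frames {A,M}
Z → fault, evict A, frames {M,Z}
M → hit
Z → hit
L → fault, evict Z, frames {M,L}
R → fault, evict L, frames {M,R}
D → fault, evict R, frames {M,D}
M → hit
R → fault, evict D, frames {M,R}
M → hit
D → fault, evict R, frames {M,D}
Page faults: 8.

8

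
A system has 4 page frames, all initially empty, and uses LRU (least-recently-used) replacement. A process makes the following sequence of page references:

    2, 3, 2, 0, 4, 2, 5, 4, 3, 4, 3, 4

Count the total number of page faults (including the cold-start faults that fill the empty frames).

2 → fault, frames (2)
3 → fault, frames (2 3)
2 → hit
0 → fault, frames (3 2 0)
4 → fault, frames (3 2 0 4)
2 → hit
5 → fault, evict 3, frames (0 4 2 5)
4 → hit
3 → fault, evict 0, frames (2 5 4 3)
4 → hit
3 → hit
4 → hit
Page faults: 6.

6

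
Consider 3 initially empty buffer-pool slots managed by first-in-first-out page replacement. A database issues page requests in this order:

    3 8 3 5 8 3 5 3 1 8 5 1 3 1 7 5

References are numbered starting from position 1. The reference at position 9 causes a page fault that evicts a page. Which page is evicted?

3

pos 1: 3 → fault, frames (3)
pos 2: 8 → fault, frames (3 8)
pos 3: 3 → hit
pos 4: 5 → fault, frames (3 8 5)
pos 5: 8 → hit
pos 6: 3 → hit
pos 7: 5 → hit
pos 8: 3 → hit
pos 9: 1 → fault, evict 3, frames (8 5 1)
At position 9, page 3 is evicted.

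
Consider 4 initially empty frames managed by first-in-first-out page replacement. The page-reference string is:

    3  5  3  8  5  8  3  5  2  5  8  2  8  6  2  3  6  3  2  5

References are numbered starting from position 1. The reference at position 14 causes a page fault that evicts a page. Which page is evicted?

3

pos 1: 3 -> fault, frames {3}
pos 2: 5 -> fault, frames {3,5}
pos 3: 3 -> hit
pos 4: 8 -> fault, frames {3,5,8}
pos 5: 5 -> hit
pos 6: 8 -> hit
pos 7: 3 -> hit
pos 8: 5 -> hit
pos 9: 2 -> fault, frames {3,5,8,2}
pos 10: 5 -> hit
pos 11: 8 -> hit
pos 12: 2 -> hit
pos 13: 8 -> hit
pos 14: 6 -> fault, evict 3, frames {5,8,2,6}
At position 14, page 3 is evicted.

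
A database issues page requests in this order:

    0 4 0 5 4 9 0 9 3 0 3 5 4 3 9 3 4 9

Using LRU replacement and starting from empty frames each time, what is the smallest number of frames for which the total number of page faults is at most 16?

f=1: 18 faults
f=2: 14 faults
f=3: 9 faults
f=4: 8 faults
f=5: 5 faults
Smallest f with faults ≤ 16 is 2.

2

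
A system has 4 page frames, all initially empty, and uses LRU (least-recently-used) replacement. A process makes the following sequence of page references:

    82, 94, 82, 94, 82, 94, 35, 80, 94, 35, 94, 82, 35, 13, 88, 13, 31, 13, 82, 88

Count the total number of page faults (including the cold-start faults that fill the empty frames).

82 → miss, frames (82)
94 → miss, frames (82 94)
82 → hit
94 → hit
82 → hit
94 → hit
35 → miss, frames (82 94 35)
80 → miss, frames (82 94 35 80)
94 → hit
35 → hit
94 → hit
82 → hit
35 → hit
13 → miss, evict 80, frames (94 82 35 13)
88 → miss, evict 94, frames (82 35 13 88)
13 → hit
31 → miss, evict 82, frames (35 88 13 31)
13 → hit
82 → miss, evict 35, frames (88 31 13 82)
88 → hit
Page faults: 8.

8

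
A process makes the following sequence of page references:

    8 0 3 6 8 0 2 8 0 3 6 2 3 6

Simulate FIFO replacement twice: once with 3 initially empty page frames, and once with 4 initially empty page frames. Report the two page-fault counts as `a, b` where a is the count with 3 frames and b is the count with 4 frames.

9, 10

3 frames: F F F F F F F . . F F . . . → 9 faults.
4 frames: F F F F . . F F F F F F . . → 10 faults.
10 > 9: adding a frame increased faults — Belady's anomaly.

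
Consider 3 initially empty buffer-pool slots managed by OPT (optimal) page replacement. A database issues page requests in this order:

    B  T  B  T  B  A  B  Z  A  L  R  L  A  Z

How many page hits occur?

B: miss, frames (B)
T: miss, frames (B T)
B: hit
T: hit
B: hit
A: miss, frames (B T A)
B: hit
Z: miss, evict T, frames (B A Z)
A: hit
L: miss, evict B, frames (A Z L)
R: miss, evict Z, frames (A L R)
L: hit
A: hit
Z: miss, evict R, frames (A L Z)
Hits: 7.

7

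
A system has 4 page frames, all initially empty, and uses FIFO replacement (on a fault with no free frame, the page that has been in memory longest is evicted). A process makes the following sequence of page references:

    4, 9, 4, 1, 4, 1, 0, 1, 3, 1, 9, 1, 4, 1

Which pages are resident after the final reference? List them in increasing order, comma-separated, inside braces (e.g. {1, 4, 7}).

4 -> fault, frames [4]
9 -> fault, frames [4, 9]
4 -> hit
1 -> fault, frames [4, 9, 1]
4 -> hit
1 -> hit
0 -> fault, frames [4, 9, 1, 0]
1 -> hit
3 -> fault, evict 4, frames [9, 1, 0, 3]
1 -> hit
9 -> hit
1 -> hit
4 -> fault, evict 9, frames [1, 0, 3, 4]
1 -> hit

{0, 1, 3, 4}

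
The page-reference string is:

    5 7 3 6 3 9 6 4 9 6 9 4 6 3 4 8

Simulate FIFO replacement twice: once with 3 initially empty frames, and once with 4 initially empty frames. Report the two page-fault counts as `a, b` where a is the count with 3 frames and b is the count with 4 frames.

8, 7

3 frames: F F F F . F . F . . . . . F . F → 8 faults.
4 frames: F F F F . F . F . . . . . . . F → 7 faults.
7 < 8: adding a frame reduced faults, as is typical.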